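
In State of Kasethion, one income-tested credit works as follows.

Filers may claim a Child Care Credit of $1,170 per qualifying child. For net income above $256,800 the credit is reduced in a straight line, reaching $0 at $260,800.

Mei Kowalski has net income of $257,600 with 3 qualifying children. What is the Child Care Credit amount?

Child Care Credit: base = 3 × $1,170 = $3,510. $257,600 is $800 into a $4,000 phase-out range, leaving 3,200/4,000 of the credit: $3,510 × 3,200/4,000 = $2,808.

$2,808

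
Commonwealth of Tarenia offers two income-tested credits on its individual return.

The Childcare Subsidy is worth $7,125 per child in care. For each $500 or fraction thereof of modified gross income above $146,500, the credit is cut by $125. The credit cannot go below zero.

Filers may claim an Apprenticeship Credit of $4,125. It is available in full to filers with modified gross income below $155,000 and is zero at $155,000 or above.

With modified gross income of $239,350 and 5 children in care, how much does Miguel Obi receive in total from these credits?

$12,375

Childcare Subsidy: base = 5 × $7,125 = $35,625. income exceeds $146,500 by $92,850, which is 186 full-or-partial $500 increments; reduction = 186 × $125 = $23,250, leaving $12,375.
Apprenticeship Credit: $239,350 meets or exceeds the $155,000 cutoff, so the credit is $0.
Total: $12,375 + $0 = $12,375.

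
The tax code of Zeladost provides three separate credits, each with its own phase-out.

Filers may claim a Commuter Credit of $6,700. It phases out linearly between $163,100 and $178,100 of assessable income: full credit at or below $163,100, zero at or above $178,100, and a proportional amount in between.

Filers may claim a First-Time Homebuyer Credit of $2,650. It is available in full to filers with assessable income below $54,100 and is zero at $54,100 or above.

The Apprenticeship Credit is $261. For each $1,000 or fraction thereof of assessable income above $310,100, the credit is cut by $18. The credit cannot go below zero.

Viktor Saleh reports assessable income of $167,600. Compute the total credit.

Commuter Credit: $167,600 is $4,500 into a $15,000 phase-out range, leaving 10,500/15,000 of the credit: $6,700 × 10,500/15,000 = $4,690.
First-Time Homebuyer Credit: $167,600 meets or exceeds the $54,100 cutoff, so the credit is $0.
Apprenticeship Credit: $167,600 is at or below the $310,100 threshold, so the full $261 applies.
Total: $4,690 + $0 + $261 = $4,951.

$4,951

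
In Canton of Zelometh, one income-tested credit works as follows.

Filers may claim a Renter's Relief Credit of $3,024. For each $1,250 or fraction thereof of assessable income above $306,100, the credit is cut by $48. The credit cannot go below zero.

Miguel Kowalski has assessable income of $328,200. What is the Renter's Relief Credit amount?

Renter's Relief Credit: income exceeds $306,100 by $22,100, which is 18 full-or-partial $1,250 increments; reduction = 18 × $48 = $864, leaving $2,160.

$2,160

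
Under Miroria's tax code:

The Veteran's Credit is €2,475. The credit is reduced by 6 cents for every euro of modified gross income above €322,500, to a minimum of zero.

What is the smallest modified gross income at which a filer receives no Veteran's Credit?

The credit falls by 6% of each euro above €322,500, so it reaches zero when the excess is €2,475 / 6% = €41,250: income = €322,500 + €41,250 = €363,750.

€363,750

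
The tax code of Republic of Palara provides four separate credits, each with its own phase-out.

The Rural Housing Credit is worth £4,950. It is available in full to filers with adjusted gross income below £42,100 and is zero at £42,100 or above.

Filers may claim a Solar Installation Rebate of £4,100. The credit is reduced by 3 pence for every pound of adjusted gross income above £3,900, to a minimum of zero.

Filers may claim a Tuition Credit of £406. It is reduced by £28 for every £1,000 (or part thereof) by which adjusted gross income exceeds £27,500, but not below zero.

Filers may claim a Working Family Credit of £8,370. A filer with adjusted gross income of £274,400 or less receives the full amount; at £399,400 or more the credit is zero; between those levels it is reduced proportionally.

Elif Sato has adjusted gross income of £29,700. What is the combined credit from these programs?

£16,968

Rural Housing Credit: £29,700 is below the £42,100 cutoff, so the full £4,950 applies.
Solar Installation Rebate: 3% of the £25,800 excess over £3,900 is £774; credit = £4,100 − £774 = £3,326.
Tuition Credit: income exceeds £27,500 by £2,200, which is 3 full-or-partial £1,000 increments; reduction = 3 × £28 = £84, leaving £322.
Working Family Credit: £29,700 is at or below the £274,400 threshold, so the full £8,370 applies.
Total: £4,950 + £3,326 + £322 + £8,370 = £16,968.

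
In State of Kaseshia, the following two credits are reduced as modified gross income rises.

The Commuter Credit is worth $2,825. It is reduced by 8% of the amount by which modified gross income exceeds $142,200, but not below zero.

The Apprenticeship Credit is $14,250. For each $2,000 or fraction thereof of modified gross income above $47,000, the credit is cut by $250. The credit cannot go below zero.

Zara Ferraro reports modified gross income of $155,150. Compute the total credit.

Commuter Credit: 8% of the $12,950 excess over $142,200 is $1,036; credit = $2,825 − $1,036 = $1,789.
Apprenticeship Credit: income exceeds $47,000 by $108,150, which is 55 full-or-partial $2,000 increments; reduction = 55 × $250 = $13,750, leaving $500.
Total: $1,789 + $500 = $2,289.

$2,289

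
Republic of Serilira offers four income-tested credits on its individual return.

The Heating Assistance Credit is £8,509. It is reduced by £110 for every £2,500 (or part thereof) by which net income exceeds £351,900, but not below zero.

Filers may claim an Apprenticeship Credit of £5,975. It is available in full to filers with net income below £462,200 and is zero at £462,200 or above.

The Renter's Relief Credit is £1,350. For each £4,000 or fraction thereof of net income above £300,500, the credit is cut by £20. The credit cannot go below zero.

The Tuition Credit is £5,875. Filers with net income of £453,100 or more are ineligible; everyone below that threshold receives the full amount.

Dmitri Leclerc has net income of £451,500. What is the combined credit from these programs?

£16,549

Heating Assistance Credit: income exceeds £351,900 by £99,600, which is 40 full-or-partial £2,500 increments; reduction = 40 × £110 = £4,400, leaving £4,109.
Apprenticeship Credit: £451,500 is below the £462,200 cutoff, so the full £5,975 applies.
Renter's Relief Credit: income exceeds £300,500 by £151,000, which is 38 full-or-partial £4,000 increments; reduction = 38 × £20 = £760, leaving £590.
Tuition Credit: £451,500 is below the £453,100 cutoff, so the full £5,875 applies.
Total: £4,109 + £5,975 + £590 + £5,875 = £16,549.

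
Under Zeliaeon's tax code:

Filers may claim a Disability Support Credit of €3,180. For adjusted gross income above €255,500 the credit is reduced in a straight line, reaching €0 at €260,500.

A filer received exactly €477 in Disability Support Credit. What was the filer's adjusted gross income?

€477 is 477/3,180 of the full €3,180, so 2,703/3,180 of the €5,000 range has been used: income = €255,500 + €5,000 × 2,703/3,180 = €259,750.

€259,750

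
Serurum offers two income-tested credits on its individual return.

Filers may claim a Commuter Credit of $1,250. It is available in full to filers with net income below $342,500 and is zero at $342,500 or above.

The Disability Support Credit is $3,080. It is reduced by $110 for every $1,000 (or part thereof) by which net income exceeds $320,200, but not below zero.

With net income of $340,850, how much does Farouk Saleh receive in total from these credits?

Commuter Credit: $340,850 is below the $342,500 cutoff, so the full $1,250 applies.
Disability Support Credit: income exceeds $320,200 by $20,650, which is 21 full-or-partial $1,000 increments; reduction = 21 × $110 = $2,310, leaving $770.
Total: $1,250 + $770 = $2,020.

$2,020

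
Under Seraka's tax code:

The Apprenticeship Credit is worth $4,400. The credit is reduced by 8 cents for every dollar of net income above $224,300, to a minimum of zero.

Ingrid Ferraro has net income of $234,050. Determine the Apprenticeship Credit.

$3,620

Apprenticeship Credit: 8% of the $9,750 excess over $224,300 is $780; credit = $4,400 − $780 = $3,620.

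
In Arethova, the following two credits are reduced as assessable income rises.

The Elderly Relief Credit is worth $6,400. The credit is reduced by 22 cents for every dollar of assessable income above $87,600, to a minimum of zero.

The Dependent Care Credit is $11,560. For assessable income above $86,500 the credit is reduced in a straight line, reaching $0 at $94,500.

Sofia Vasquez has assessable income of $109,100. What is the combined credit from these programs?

Elderly Relief Credit: 22% of the $21,500 excess over $87,600 is $4,730; credit = $6,400 − $4,730 = $1,670.
Dependent Care Credit: $109,100 is at or above $94,500, so the credit is $0.
Total: $1,670 + $0 = $1,670.

$1,670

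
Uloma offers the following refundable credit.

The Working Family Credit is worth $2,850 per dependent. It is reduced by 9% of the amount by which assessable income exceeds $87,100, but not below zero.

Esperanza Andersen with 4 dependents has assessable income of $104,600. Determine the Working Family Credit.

Working Family Credit: base = 4 × $2,850 = $11,400. 9% of the $17,500 excess over $87,100 is $1,575; credit = $11,400 − $1,575 = $9,825.

$9,825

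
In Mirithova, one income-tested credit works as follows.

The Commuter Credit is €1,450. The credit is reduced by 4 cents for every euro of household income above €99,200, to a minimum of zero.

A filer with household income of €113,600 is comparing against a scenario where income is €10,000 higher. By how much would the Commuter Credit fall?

At €113,600 — 4% of the €14,400 excess over €99,200 is €576; credit = €1,450 − €576 = €874.
At €123,600 — 4% of the €24,400 excess over €99,200 is €976; credit = €1,450 − €976 = €474.
Lost: €874 − €474 = €400.

€400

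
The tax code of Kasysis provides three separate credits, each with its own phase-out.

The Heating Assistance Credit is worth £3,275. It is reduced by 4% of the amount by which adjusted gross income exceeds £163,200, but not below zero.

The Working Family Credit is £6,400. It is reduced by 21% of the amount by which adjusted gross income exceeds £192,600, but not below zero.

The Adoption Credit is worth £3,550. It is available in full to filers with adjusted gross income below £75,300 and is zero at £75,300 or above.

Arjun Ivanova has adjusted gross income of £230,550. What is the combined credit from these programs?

£581

Heating Assistance Credit: 4% of the £67,350 excess over £163,200 is £2,694; credit = £3,275 − £2,694 = £581.
Working Family Credit: 21% of the £37,950 excess over £192,600 is £7,969.50 ≥ base, so the credit is £0.
Adoption Credit: £230,550 meets or exceeds the £75,300 cutoff, so the credit is £0.
Total: £581 + £0 + £0 = £581.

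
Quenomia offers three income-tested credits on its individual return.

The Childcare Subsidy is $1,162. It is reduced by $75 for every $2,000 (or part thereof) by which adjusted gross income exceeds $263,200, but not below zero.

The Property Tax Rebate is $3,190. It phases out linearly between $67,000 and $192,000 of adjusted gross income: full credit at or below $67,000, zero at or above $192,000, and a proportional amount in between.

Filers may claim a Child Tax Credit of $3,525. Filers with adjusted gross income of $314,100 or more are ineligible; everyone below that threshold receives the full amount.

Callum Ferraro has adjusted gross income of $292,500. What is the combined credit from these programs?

Childcare Subsidy: income exceeds $263,200 by $29,300, which is 15 full-or-partial $2,000 increments; reduction = 15 × $75 = $1,125, leaving $37.
Property Tax Rebate: $292,500 is at or above $192,000, so the credit is $0.
Child Tax Credit: $292,500 is below the $314,100 cutoff, so the full $3,525 applies.
Total: $37 + $0 + $3,525 = $3,562.

$3,562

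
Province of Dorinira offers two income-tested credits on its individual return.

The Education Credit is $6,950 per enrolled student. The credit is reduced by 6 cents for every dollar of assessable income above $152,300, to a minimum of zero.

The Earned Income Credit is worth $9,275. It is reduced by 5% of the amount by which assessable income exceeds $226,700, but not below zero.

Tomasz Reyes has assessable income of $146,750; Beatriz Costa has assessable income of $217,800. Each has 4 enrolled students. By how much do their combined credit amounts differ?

Tomasz ($146,750): Education Credit: base = 4 × $6,950 = $27,800. $146,750 is at or below the $152,300 threshold, so the full $27,800 applies. Earned Income Credit: $146,750 is at or below the $226,700 threshold, so the full $9,275 applies. total $27,800 + $9,275 = $37,075
Beatriz ($217,800): Education Credit: base = 4 × $6,950 = $27,800. 6% of the $65,500 excess over $152,300 is $3,930; credit = $27,800 − $3,930 = $23,870. Earned Income Credit: $217,800 is at or below the $226,700 threshold, so the full $9,275 applies. total $23,870 + $9,275 = $33,145
Difference: |$37,075 − $33,145| = $3,930.

$3,930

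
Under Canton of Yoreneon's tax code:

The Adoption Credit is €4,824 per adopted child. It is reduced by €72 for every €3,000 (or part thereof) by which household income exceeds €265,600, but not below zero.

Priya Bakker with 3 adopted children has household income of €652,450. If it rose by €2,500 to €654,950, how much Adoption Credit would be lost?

At €652,450 — base = 3 × €4,824 = €14,472. income exceeds €265,600 by €386,850, which is 129 full-or-partial €3,000 increments; reduction = 129 × €72 = €9,288, leaving €5,184.
At €654,950 — base = 3 × €4,824 = €14,472. income exceeds €265,600 by €389,350, which is 130 full-or-partial €3,000 increments; reduction = 130 × €72 = €9,360, leaving €5,112.
Lost: €5,184 − €5,112 = €72.

€72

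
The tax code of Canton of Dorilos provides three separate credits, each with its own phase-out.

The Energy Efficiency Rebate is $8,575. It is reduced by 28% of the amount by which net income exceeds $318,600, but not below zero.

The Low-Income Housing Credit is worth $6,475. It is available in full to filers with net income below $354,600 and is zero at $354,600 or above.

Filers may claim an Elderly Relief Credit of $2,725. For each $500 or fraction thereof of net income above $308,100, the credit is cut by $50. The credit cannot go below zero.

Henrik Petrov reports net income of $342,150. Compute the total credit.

$8,456

Energy Efficiency Rebate: 28% of the $23,550 excess over $318,600 is $6,594; credit = $8,575 − $6,594 = $1,981.
Low-Income Housing Credit: $342,150 is below the $354,600 cutoff, so the full $6,475 applies.
Elderly Relief Credit: income exceeds $308,100 by $34,050 → 69 increments × $50 = $3,450 ≥ base, so the credit is $0.
Total: $1,981 + $6,475 + $0 = $8,456.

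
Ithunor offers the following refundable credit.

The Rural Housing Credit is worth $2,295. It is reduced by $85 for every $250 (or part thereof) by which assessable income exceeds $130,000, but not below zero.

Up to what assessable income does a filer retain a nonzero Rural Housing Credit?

$136,500

After 26 increments the reduction is 26 × $85 = $2,210, leaving $85; one more increment wipes it out. Increment 26 ends at excess 26 × $250 = $6,500, so the highest qualifying income is $130,000 + $6,500 = $136,500.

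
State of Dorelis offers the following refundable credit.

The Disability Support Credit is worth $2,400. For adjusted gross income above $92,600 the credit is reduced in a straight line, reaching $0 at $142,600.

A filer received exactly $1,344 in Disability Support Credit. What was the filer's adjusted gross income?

$1,344 is 1,344/2,400 of the full $2,400, so 1,056/2,400 of the $50,000 range has been used: income = $92,600 + $50,000 × 1,056/2,400 = $114,600.

$114,600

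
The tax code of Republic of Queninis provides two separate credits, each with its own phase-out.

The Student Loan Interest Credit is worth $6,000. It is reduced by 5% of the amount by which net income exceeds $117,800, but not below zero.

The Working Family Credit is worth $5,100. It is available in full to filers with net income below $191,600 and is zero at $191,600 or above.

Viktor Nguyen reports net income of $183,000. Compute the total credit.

Student Loan Interest Credit: 5% of the $65,200 excess over $117,800 is $3,260; credit = $6,000 − $3,260 = $2,740.
Working Family Credit: $183,000 is below the $191,600 cutoff, so the full $5,100 applies.
Total: $2,740 + $5,100 = $7,840.

$7,840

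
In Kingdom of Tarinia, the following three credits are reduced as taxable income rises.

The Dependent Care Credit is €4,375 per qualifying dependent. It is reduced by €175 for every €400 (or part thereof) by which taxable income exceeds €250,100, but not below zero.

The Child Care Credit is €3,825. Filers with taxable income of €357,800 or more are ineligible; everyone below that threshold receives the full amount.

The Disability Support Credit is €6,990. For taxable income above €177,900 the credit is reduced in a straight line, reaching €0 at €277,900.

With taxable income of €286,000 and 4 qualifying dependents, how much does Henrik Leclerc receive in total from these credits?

Dependent Care Credit: base = 4 × €4,375 = €17,500. income exceeds €250,100 by €35,900, which is 90 full-or-partial €400 increments; reduction = 90 × €175 = €15,750, leaving €1,750.
Child Care Credit: €286,000 is below the €357,800 cutoff, so the full €3,825 applies.
Disability Support Credit: €286,000 is at or above €277,900, so the credit is €0.
Total: €1,750 + €3,825 + €0 = €5,575.

€5,575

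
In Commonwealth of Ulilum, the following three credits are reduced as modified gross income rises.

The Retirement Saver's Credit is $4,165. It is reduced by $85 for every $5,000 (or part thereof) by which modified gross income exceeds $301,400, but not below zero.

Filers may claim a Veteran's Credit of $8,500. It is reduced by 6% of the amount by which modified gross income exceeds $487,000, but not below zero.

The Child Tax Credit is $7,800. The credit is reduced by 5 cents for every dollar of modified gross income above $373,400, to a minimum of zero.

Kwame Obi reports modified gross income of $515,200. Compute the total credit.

$8,028

Retirement Saver's Credit: income exceeds $301,400 by $213,800, which is 43 full-or-partial $5,000 increments; reduction = 43 × $85 = $3,655, leaving $510.
Veteran's Credit: 6% of the $28,200 excess over $487,000 is $1,692; credit = $8,500 − $1,692 = $6,808.
Child Tax Credit: 5% of the $141,800 excess over $373,400 is $7,090; credit = $7,800 − $7,090 = $710.
Total: $510 + $6,808 + $710 = $8,028.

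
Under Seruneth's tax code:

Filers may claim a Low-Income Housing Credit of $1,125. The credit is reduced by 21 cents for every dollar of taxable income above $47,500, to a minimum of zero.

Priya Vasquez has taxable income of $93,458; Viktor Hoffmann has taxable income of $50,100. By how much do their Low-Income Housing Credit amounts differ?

Priya ($93,458): Low-Income Housing Credit: 21% of the $45,958 excess over $47,500 is $9,651.18 ≥ base, so the credit is $0.
Viktor ($50,100): Low-Income Housing Credit: 21% of the $2,600 excess over $47,500 is $546; credit = $1,125 − $546 = $579.
Difference: |$0 − $579| = $579.

$579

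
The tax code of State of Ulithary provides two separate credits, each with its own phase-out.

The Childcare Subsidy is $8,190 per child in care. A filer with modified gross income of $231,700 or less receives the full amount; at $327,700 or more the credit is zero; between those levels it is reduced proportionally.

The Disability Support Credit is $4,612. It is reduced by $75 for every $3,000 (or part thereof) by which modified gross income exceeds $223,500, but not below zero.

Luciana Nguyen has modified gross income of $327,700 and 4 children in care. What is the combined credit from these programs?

Childcare Subsidy: base = 4 × $8,190 = $32,760. $327,700 is at or above $327,700, so the credit is $0.
Disability Support Credit: income exceeds $223,500 by $104,200, which is 35 full-or-partial $3,000 increments; reduction = 35 × $75 = $2,625, leaving $1,987.
Total: $0 + $1,987 = $1,987.

$1,987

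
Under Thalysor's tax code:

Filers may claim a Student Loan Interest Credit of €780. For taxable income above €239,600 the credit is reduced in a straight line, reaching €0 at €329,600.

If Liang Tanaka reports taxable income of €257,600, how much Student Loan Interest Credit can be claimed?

€624

Student Loan Interest Credit: €257,600 is €18,000 into a €90,000 phase-out range, leaving 72,000/90,000 of the credit: €780 × 72,000/90,000 = €624.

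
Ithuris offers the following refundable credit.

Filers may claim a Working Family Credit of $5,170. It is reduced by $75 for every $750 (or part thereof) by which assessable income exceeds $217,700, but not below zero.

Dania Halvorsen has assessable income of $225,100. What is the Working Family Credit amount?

Working Family Credit: income exceeds $217,700 by $7,400, which is 10 full-or-partial $750 increments; reduction = 10 × $75 = $750, leaving $4,420.

$4,420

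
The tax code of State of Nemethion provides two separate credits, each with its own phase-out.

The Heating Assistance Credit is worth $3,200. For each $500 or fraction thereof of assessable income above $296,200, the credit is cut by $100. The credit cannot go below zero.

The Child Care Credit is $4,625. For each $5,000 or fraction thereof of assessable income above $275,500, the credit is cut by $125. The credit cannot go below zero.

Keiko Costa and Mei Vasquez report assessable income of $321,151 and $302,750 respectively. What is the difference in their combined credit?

$2,300

Keiko ($321,151): Heating Assistance Credit: income exceeds $296,200 by $24,951 → 50 increments × $100 = $5,000 ≥ base, so the credit is $0. Child Care Credit: income exceeds $275,500 by $45,651, which is 10 full-or-partial $5,000 increments; reduction = 10 × $125 = $1,250, leaving $3,375. total $0 + $3,375 = $3,375
Mei ($302,750): Heating Assistance Credit: income exceeds $296,200 by $6,550, which is 14 full-or-partial $500 increments; reduction = 14 × $100 = $1,400, leaving $1,800. Child Care Credit: income exceeds $275,500 by $27,250, which is 6 full-or-partial $5,000 increments; reduction = 6 × $125 = $750, leaving $3,875. total $1,800 + $3,875 = $5,675
Difference: |$3,375 − $5,675| = $2,300.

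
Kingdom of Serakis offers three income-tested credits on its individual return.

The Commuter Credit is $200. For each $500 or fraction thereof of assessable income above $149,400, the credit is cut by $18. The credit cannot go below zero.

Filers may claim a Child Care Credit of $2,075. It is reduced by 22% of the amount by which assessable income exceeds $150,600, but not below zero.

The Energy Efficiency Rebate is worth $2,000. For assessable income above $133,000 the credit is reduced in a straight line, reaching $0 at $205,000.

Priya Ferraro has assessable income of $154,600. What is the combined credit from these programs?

Commuter Credit: income exceeds $149,400 by $5,200, which is 11 full-or-partial $500 increments; reduction = 11 × $18 = $198, leaving $2.
Child Care Credit: 22% of the $4,000 excess over $150,600 is $880; credit = $2,075 − $880 = $1,195.
Energy Efficiency Rebate: $154,600 is $21,600 into a $72,000 phase-out range, leaving 50,400/72,000 of the credit: $2,000 × 50,400/72,000 = $1,400.
Total: $2 + $1,195 + $1,400 = $2,597.

$2,597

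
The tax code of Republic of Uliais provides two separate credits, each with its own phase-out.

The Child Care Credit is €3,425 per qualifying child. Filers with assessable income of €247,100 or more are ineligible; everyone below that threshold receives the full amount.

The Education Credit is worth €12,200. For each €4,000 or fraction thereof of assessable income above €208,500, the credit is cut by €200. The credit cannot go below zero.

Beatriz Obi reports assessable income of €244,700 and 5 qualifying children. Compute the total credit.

€27,325

Child Care Credit: base = 5 × €3,425 = €17,125. €244,700 is below the €247,100 cutoff, so the full €17,125 applies.
Education Credit: income exceeds €208,500 by €36,200, which is 10 full-or-partial €4,000 increments; reduction = 10 × €200 = €2,000, leaving €10,200.
Total: €17,125 + €10,200 = €27,325.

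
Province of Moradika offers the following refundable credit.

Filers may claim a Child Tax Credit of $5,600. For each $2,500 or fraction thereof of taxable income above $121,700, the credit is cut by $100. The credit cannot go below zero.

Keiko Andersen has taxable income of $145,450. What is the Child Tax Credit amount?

Child Tax Credit: income exceeds $121,700 by $23,750, which is 10 full-or-partial $2,500 increments; reduction = 10 × $100 = $1,000, leaving $4,600.

$4,600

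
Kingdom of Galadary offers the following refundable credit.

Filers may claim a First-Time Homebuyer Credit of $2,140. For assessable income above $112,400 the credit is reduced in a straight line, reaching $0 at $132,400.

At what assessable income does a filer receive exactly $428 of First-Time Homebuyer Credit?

$128,400

$428 is 428/2,140 of the full $2,140, so 1,712/2,140 of the $20,000 range has been used: income = $112,400 + $20,000 × 1,712/2,140 = $128,400.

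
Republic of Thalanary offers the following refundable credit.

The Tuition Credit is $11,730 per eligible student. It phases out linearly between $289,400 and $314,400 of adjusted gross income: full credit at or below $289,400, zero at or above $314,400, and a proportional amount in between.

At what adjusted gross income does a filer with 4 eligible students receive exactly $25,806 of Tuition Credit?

Full credit = 4 × $11,730 = $46,920.
$25,806 is 25,806/46,920 of the full $46,920, so 21,114/46,920 of the $25,000 range has been used: income = $289,400 + $25,000 × 21,114/46,920 = $300,650.

$300,650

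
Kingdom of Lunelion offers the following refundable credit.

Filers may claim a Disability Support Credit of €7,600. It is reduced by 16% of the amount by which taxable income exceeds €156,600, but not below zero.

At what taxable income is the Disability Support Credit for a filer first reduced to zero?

€204,100

The credit falls by 16% of each euro above €156,600, so it reaches zero when the excess is €7,600 / 16% = €47,500: income = €156,600 + €47,500 = €204,100.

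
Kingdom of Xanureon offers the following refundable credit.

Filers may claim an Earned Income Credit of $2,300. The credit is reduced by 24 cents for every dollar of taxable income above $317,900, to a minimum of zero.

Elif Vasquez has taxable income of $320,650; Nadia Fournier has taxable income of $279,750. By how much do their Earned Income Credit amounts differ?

Elif ($320,650): Earned Income Credit: 24% of the $2,750 excess over $317,900 is $660; credit = $2,300 − $660 = $1,640.
Nadia ($279,750): Earned Income Credit: $279,750 is at or below the $317,900 threshold, so the full $2,300 applies.
Difference: |$1,640 − $2,300| = $660.

$660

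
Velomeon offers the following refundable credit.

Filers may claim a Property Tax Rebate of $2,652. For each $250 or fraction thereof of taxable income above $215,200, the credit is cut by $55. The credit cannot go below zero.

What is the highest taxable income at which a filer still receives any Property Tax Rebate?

$227,200

After 48 increments the reduction is 48 × $55 = $2,640, leaving $12; one more increment wipes it out. Increment 48 ends at excess 48 × $250 = $12,000, so the highest qualifying income is $215,200 + $12,000 = $227,200.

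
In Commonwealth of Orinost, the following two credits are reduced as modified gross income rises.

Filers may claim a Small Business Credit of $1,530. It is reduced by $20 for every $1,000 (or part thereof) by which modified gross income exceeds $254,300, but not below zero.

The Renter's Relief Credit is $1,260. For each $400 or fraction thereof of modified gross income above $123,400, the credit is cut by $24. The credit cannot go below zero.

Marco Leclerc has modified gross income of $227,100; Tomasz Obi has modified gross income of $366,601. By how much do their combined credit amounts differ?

Marco ($227,100): Small Business Credit: $227,100 is at or below the $254,300 threshold, so the full $1,530 applies. Renter's Relief Credit: income exceeds $123,400 by $103,700 → 260 increments × $24 = $6,240 ≥ base, so the credit is $0. total $1,530 + $0 = $1,530
Tomasz ($366,601): Small Business Credit: income exceeds $254,300 by $112,301 → 113 increments × $20 = $2,260 ≥ base, so the credit is $0. Renter's Relief Credit: income exceeds $123,400 by $243,201 → 609 increments × $24 = $14,616 ≥ base, so the credit is $0. total $0 + $0 = $0
Difference: |$1,530 − $0| = $1,530.

$1,530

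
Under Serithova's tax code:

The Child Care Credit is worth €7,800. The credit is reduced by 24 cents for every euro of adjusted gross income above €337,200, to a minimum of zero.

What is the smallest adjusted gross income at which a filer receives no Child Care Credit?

The credit falls by 24% of each euro above €337,200, so it reaches zero when the excess is €7,800 / 24% = €32,500: income = €337,200 + €32,500 = €369,700.

€369,700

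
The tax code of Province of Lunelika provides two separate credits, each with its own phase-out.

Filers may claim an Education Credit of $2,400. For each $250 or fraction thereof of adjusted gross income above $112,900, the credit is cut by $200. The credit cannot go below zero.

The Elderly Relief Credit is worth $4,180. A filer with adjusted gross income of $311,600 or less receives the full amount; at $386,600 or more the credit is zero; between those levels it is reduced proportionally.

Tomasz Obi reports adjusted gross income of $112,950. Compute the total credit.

Education Credit: income exceeds $112,900 by $50, which is 1 full-or-partial $250 increment; reduction = 1 × $200 = $200, leaving $2,200.
Elderly Relief Credit: $112,950 is at or below the $311,600 threshold, so the full $4,180 applies.
Total: $2,200 + $4,180 = $6,380.

$6,380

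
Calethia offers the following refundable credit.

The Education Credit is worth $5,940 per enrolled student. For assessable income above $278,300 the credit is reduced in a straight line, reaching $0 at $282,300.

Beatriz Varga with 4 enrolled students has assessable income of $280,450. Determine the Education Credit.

Education Credit: base = 4 × $5,940 = $23,760. $280,450 is $2,150 into a $4,000 phase-out range, leaving 1,850/4,000 of the credit: $23,760 × 1,850/4,000 = $10,989.

$10,989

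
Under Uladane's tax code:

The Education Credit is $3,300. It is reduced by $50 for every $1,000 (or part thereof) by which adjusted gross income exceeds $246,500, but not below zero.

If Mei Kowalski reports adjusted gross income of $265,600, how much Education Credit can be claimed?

$2,300

Education Credit: income exceeds $246,500 by $19,100, which is 20 full-or-partial $1,000 increments; reduction = 20 × $50 = $1,000, leaving $2,300.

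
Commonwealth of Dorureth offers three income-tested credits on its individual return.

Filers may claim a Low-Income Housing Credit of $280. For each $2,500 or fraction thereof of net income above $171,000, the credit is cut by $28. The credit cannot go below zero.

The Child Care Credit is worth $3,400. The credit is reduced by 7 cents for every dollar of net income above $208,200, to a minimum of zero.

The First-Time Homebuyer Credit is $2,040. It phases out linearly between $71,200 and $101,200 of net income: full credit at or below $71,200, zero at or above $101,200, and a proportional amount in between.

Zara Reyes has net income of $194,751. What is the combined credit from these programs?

$3,400

Low-Income Housing Credit: income exceeds $171,000 by $23,751 → 10 increments × $28 = $280 ≥ base, so the credit is $0.
Child Care Credit: $194,751 is at or below the $208,200 threshold, so the full $3,400 applies.
First-Time Homebuyer Credit: $194,751 is at or above $101,200, so the credit is $0.
Total: $0 + $3,400 + $0 = $3,400.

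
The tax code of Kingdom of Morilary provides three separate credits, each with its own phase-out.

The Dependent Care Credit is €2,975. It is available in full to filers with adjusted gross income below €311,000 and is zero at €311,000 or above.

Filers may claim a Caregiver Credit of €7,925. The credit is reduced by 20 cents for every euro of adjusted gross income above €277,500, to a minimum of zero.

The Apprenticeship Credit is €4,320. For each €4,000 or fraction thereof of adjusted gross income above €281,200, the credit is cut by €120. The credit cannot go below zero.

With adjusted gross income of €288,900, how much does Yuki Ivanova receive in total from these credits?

€12,700

Dependent Care Credit: €288,900 is below the €311,000 cutoff, so the full €2,975 applies.
Caregiver Credit: 20% of the €11,400 excess over €277,500 is €2,280; credit = €7,925 − €2,280 = €5,645.
Apprenticeship Credit: income exceeds €281,200 by €7,700, which is 2 full-or-partial €4,000 increments; reduction = 2 × €120 = €240, leaving €4,080.
Total: €2,975 + €5,645 + €4,080 = €12,700.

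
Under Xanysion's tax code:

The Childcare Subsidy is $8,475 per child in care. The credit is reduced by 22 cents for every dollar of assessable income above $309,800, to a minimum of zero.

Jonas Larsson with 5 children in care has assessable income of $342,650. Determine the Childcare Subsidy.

Childcare Subsidy: base = 5 × $8,475 = $42,375. 22% of the $32,850 excess over $309,800 is $7,227; credit = $42,375 − $7,227 = $35,148.

$35,148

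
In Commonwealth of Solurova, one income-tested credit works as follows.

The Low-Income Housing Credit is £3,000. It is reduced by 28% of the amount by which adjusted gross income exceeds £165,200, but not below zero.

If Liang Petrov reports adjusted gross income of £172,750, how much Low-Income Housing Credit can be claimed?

£886

Low-Income Housing Credit: 28% of the £7,550 excess over £165,200 is £2,114; credit = £3,000 − £2,114 = £886.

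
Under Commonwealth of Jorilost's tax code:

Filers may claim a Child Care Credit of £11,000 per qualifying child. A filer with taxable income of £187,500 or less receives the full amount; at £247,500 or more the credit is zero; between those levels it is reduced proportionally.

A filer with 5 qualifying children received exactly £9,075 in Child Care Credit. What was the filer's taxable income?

Full credit = 5 × £11,000 = £55,000.
£9,075 is 9,075/55,000 of the full £55,000, so 45,925/55,000 of the £60,000 range has been used: income = £187,500 + £60,000 × 45,925/55,000 = £237,600.

£237,600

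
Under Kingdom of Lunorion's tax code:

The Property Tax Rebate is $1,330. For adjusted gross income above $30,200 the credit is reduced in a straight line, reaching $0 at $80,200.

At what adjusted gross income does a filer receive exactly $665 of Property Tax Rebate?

$55,200

$665 is 665/1,330 of the full $1,330, so 665/1,330 of the $50,000 range has been used: income = $30,200 + $50,000 × 665/1,330 = $55,200.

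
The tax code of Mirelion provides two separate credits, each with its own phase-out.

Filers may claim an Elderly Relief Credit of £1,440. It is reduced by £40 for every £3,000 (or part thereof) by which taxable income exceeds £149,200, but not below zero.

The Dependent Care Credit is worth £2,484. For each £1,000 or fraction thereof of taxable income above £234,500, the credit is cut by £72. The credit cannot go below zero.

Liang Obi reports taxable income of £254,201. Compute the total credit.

£1,044

Elderly Relief Credit: income exceeds £149,200 by £105,001 → 36 increments × £40 = £1,440 ≥ base, so the credit is £0.
Dependent Care Credit: income exceeds £234,500 by £19,701, which is 20 full-or-partial £1,000 increments; reduction = 20 × £72 = £1,440, leaving £1,044.
Total: £0 + £1,044 = £1,044.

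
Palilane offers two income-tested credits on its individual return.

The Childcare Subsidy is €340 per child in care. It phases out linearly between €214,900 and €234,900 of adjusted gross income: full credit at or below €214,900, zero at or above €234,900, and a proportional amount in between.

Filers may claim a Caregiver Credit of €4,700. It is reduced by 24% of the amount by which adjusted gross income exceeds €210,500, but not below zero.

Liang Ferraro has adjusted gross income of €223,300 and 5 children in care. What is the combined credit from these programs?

€2,614

Childcare Subsidy: base = 5 × €340 = €1,700. €223,300 is €8,400 into a €20,000 phase-out range, leaving 11,600/20,000 of the credit: €1,700 × 11,600/20,000 = €986.
Caregiver Credit: 24% of the €12,800 excess over €210,500 is €3,072; credit = €4,700 − €3,072 = €1,628.
Total: €986 + €1,628 = €2,614.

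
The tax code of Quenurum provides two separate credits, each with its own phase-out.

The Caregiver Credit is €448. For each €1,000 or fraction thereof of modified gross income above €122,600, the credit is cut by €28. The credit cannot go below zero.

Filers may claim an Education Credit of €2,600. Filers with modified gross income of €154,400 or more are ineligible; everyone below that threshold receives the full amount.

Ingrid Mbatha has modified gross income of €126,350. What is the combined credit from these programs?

Caregiver Credit: income exceeds €122,600 by €3,750, which is 4 full-or-partial €1,000 increments; reduction = 4 × €28 = €112, leaving €336.
Education Credit: €126,350 is below the €154,400 cutoff, so the full €2,600 applies.
Total: €336 + €2,600 = €2,936.

€2,936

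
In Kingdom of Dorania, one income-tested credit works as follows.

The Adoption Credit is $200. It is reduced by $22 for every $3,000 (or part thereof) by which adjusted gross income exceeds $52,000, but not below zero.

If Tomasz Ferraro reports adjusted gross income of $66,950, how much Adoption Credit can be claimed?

$90

Adoption Credit: income exceeds $52,000 by $14,950, which is 5 full-or-partial $3,000 increments; reduction = 5 × $22 = $110, leaving $90.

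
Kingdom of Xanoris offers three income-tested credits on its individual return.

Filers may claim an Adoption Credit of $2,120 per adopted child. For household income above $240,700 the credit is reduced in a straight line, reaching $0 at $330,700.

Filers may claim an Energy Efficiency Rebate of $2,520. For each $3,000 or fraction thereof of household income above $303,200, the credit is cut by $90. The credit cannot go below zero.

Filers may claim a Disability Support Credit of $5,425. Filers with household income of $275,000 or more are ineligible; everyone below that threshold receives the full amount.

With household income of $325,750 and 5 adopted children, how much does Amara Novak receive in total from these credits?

Adoption Credit: base = 5 × $2,120 = $10,600. $325,750 is $85,050 into a $90,000 phase-out range, leaving 4,950/90,000 of the credit: $10,600 × 4,950/90,000 = $583.
Energy Efficiency Rebate: income exceeds $303,200 by $22,550, which is 8 full-or-partial $3,000 increments; reduction = 8 × $90 = $720, leaving $1,800.
Disability Support Credit: $325,750 meets or exceeds the $275,000 cutoff, so the credit is $0.
Total: $583 + $1,800 + $0 = $2,383.

$2,383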